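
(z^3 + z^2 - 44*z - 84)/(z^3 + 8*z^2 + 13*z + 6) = (z^2 - 5*z - 14)/(z^2 + 2*z + 1)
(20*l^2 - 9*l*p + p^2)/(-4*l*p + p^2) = (-5*l + p)/p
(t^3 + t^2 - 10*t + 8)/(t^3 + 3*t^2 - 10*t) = (t^2 + 3*t - 4)/(t*(t + 5))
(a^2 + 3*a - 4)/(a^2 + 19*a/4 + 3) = 4*(a - 1)/(4*a + 3)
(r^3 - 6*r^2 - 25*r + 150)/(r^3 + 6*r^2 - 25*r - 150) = (r - 6)/(r + 6)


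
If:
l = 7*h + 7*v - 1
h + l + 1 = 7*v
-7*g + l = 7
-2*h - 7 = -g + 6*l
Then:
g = -49/41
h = 0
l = -56/41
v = -15/287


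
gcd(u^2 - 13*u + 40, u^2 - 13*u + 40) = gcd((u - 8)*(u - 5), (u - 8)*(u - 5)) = u^2 - 13*u + 40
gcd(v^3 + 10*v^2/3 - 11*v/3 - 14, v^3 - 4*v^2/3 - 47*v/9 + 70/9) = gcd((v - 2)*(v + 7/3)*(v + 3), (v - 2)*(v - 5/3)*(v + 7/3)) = v^2 + v/3 - 14/3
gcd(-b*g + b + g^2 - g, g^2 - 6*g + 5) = g - 1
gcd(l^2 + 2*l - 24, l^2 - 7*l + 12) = l - 4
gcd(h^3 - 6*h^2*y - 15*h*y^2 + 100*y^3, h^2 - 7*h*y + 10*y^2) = -h + 5*y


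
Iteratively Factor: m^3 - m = (m)*(m^2 - 1) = m*(m + 1)*(m - 1)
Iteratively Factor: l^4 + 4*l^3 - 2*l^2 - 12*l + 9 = (l + 3)*(l^3 + l^2 - 5*l + 3) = (l + 3)^2*(l^2 - 2*l + 1) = (l - 1)*(l + 3)^2*(l - 1)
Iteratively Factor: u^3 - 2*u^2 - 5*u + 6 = (u - 3)*(u^2 + u - 2) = (u - 3)*(u - 1)*(u + 2)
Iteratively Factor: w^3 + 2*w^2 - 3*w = (w)*(w^2 + 2*w - 3) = w*(w + 3)*(w - 1)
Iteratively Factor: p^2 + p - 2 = (p - 1)*(p + 2)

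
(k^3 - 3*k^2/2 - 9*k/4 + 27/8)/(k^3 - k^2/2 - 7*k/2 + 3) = (k^2 - 9/4)/(k^2 + k - 2)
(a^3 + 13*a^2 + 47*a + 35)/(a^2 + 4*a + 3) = (a^2 + 12*a + 35)/(a + 3)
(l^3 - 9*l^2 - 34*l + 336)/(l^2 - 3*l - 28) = (l^2 - 2*l - 48)/(l + 4)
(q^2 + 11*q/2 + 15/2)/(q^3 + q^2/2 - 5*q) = (q + 3)/(q*(q - 2))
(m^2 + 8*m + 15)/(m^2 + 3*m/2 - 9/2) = 2*(m + 5)/(2*m - 3)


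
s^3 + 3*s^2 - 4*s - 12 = (s - 2)*(s + 2)*(s + 3)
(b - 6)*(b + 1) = b^2 - 5*b - 6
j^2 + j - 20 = (j - 4)*(j + 5)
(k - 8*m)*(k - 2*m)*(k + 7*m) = k^3 - 3*k^2*m - 54*k*m^2 + 112*m^3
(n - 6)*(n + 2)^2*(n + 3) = n^4 + n^3 - 26*n^2 - 84*n - 72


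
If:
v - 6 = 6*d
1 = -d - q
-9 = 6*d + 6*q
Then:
No Solution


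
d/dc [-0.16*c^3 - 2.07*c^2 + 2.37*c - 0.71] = -0.48*c^2 - 4.14*c + 2.37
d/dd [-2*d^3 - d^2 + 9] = 2*d*(-3*d - 1)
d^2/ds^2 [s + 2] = 0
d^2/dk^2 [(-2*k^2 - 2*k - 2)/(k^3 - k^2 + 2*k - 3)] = 4*(-k^6 - 3*k^5 + 3*k^4 - 14*k^3 - 18*k^2 + 6*k - 16)/(k^9 - 3*k^8 + 9*k^7 - 22*k^6 + 36*k^5 - 57*k^4 + 71*k^3 - 63*k^2 + 54*k - 27)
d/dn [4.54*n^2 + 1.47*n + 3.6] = 9.08*n + 1.47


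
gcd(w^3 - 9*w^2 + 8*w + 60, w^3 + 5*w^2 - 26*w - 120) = w - 5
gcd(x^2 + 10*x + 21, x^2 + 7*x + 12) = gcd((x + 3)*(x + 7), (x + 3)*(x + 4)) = x + 3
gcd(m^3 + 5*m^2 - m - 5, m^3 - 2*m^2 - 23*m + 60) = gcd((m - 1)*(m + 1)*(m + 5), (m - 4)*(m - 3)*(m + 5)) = m + 5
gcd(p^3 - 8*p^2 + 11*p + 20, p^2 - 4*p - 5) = p^2 - 4*p - 5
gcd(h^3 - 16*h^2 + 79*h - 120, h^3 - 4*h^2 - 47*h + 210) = h - 5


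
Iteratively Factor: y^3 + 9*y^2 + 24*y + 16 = (y + 4)*(y^2 + 5*y + 4) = (y + 1)*(y + 4)*(y + 4)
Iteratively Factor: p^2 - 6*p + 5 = (p - 1)*(p - 5)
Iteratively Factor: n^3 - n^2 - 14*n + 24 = (n - 2)*(n^2 + n - 12) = (n - 3)*(n - 2)*(n + 4)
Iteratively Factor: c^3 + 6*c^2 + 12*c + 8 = (c + 2)*(c^2 + 4*c + 4) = (c + 2)^2*(c + 2)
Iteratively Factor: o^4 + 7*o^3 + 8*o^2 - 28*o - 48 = (o + 2)*(o^3 + 5*o^2 - 2*o - 24) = (o + 2)*(o + 4)*(o^2 + o - 6) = (o - 2)*(o + 2)*(o + 4)*(o + 3)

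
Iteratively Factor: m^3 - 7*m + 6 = (m + 3)*(m^2 - 3*m + 2) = (m - 2)*(m + 3)*(m - 1)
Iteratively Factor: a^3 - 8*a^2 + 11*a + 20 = (a - 4)*(a^2 - 4*a - 5) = (a - 5)*(a - 4)*(a + 1)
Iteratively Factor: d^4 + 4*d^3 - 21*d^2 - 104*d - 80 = (d - 5)*(d^3 + 9*d^2 + 24*d + 16) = (d - 5)*(d + 4)*(d^2 + 5*d + 4) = (d - 5)*(d + 4)^2*(d + 1)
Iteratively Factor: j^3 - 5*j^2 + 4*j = (j - 4)*(j^2 - j) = j*(j - 4)*(j - 1)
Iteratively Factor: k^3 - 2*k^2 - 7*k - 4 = (k + 1)*(k^2 - 3*k - 4) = (k + 1)^2*(k - 4)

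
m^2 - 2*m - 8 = (m - 4)*(m + 2)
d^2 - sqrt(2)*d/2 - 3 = (d - 3*sqrt(2)/2)*(d + sqrt(2))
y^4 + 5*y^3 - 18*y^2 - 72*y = y*(y - 4)*(y + 3)*(y + 6)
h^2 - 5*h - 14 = (h - 7)*(h + 2)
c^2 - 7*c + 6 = (c - 6)*(c - 1)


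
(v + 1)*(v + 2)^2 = v^3 + 5*v^2 + 8*v + 4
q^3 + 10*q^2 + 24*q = q*(q + 4)*(q + 6)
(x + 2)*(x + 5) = x^2 + 7*x + 10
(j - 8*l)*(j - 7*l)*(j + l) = j^3 - 14*j^2*l + 41*j*l^2 + 56*l^3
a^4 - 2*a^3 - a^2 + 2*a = a*(a - 2)*(a - 1)*(a + 1)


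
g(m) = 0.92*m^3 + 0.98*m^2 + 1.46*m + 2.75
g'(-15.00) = 593.06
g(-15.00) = -2903.65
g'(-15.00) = 593.06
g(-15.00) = -2903.65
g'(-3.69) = 31.81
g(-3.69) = -35.52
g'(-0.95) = 2.09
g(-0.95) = 1.46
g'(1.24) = 8.13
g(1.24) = 7.82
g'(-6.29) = 98.33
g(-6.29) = -196.61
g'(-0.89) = 1.90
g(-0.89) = 1.58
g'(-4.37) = 45.60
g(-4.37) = -61.69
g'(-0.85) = 1.79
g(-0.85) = 1.65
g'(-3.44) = 27.38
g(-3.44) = -28.13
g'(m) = 2.76*m^2 + 1.96*m + 1.46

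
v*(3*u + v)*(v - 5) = 3*u*v^2 - 15*u*v + v^3 - 5*v^2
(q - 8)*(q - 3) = q^2 - 11*q + 24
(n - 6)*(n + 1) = n^2 - 5*n - 6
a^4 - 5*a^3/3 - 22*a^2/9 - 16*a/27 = a*(a - 8/3)*(a + 1/3)*(a + 2/3)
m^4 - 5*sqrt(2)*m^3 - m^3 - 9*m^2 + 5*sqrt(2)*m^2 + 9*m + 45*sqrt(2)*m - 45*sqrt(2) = (m - 3)*(m - 1)*(m + 3)*(m - 5*sqrt(2))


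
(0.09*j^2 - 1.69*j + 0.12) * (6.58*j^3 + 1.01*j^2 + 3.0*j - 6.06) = 0.5922*j^5 - 11.0293*j^4 - 0.6473*j^3 - 5.4942*j^2 + 10.6014*j - 0.7272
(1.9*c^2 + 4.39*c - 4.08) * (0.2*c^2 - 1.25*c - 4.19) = 0.38*c^4 - 1.497*c^3 - 14.2645*c^2 - 13.2941*c + 17.0952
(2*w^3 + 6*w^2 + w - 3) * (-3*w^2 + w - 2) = -6*w^5 - 16*w^4 - w^3 - 2*w^2 - 5*w + 6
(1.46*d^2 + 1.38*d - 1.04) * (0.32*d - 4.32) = 0.4672*d^3 - 5.8656*d^2 - 6.2944*d + 4.4928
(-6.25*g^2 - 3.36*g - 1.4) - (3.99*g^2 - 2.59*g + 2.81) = -10.24*g^2 - 0.77*g - 4.21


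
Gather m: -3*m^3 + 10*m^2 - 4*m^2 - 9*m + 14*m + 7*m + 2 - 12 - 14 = -3*m^3 + 6*m^2 + 12*m - 24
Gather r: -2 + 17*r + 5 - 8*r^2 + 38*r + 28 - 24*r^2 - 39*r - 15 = -32*r^2 + 16*r + 16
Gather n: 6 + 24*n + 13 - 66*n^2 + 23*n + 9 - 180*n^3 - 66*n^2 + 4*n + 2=-180*n^3 - 132*n^2 + 51*n + 30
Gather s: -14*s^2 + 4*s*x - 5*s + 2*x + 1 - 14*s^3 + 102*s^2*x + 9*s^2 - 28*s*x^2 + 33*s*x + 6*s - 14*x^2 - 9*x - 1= -14*s^3 + s^2*(102*x - 5) + s*(-28*x^2 + 37*x + 1) - 14*x^2 - 7*x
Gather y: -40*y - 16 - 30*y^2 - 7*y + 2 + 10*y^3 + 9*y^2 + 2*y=10*y^3 - 21*y^2 - 45*y - 14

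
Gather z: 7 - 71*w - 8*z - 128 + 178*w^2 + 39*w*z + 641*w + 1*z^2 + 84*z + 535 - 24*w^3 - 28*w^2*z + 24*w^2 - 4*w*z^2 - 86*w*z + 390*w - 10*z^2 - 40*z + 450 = -24*w^3 + 202*w^2 + 960*w + z^2*(-4*w - 9) + z*(-28*w^2 - 47*w + 36) + 864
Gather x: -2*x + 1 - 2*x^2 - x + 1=-2*x^2 - 3*x + 2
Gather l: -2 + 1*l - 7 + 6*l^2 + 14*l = 6*l^2 + 15*l - 9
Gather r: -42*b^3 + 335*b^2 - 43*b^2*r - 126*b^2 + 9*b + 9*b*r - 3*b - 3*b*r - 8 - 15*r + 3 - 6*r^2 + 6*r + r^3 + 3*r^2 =-42*b^3 + 209*b^2 + 6*b + r^3 - 3*r^2 + r*(-43*b^2 + 6*b - 9) - 5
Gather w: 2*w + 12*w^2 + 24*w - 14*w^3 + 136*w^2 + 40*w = -14*w^3 + 148*w^2 + 66*w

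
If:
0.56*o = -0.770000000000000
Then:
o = -1.38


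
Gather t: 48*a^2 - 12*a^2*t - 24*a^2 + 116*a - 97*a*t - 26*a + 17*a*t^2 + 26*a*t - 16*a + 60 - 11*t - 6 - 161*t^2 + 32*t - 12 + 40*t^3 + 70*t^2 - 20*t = 24*a^2 + 74*a + 40*t^3 + t^2*(17*a - 91) + t*(-12*a^2 - 71*a + 1) + 42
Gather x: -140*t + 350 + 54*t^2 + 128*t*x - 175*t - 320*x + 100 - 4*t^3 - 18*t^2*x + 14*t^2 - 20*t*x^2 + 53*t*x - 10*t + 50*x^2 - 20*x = -4*t^3 + 68*t^2 - 325*t + x^2*(50 - 20*t) + x*(-18*t^2 + 181*t - 340) + 450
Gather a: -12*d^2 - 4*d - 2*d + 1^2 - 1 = -12*d^2 - 6*d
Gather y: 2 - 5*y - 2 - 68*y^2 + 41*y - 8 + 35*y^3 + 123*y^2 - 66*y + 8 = 35*y^3 + 55*y^2 - 30*y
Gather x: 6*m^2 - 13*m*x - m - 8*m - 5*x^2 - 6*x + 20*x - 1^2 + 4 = 6*m^2 - 9*m - 5*x^2 + x*(14 - 13*m) + 3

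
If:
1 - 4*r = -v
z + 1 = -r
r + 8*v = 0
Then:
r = 8/33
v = -1/33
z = -41/33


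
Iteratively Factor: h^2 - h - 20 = (h - 5)*(h + 4)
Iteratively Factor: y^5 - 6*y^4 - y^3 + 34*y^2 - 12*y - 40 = (y - 2)*(y^4 - 4*y^3 - 9*y^2 + 16*y + 20) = (y - 5)*(y - 2)*(y^3 + y^2 - 4*y - 4) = (y - 5)*(y - 2)^2*(y^2 + 3*y + 2) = (y - 5)*(y - 2)^2*(y + 1)*(y + 2)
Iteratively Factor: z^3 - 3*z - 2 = (z + 1)*(z^2 - z - 2) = (z - 2)*(z + 1)*(z + 1)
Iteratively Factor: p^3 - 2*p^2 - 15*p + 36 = (p + 4)*(p^2 - 6*p + 9) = (p - 3)*(p + 4)*(p - 3)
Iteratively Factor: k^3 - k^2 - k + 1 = (k - 1)*(k^2 - 1) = (k - 1)*(k + 1)*(k - 1)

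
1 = 1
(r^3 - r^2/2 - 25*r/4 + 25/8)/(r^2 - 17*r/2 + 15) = (r^2 + 2*r - 5/4)/(r - 6)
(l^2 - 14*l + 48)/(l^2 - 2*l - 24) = (l - 8)/(l + 4)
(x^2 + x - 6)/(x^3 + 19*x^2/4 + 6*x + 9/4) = 4*(x - 2)/(4*x^2 + 7*x + 3)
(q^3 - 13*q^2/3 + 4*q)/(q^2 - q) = (q^2 - 13*q/3 + 4)/(q - 1)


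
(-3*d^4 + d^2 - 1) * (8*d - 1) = -24*d^5 + 3*d^4 + 8*d^3 - d^2 - 8*d + 1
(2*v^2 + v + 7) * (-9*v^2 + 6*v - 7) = -18*v^4 + 3*v^3 - 71*v^2 + 35*v - 49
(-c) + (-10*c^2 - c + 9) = -10*c^2 - 2*c + 9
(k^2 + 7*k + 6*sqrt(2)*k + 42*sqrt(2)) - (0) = k^2 + 7*k + 6*sqrt(2)*k + 42*sqrt(2)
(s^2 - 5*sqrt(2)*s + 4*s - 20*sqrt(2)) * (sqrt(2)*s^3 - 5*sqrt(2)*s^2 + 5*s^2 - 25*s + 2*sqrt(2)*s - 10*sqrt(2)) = sqrt(2)*s^5 - 5*s^4 - sqrt(2)*s^4 - 43*sqrt(2)*s^3 + 5*s^3 + 23*sqrt(2)*s^2 + 80*s^2 + 20*s + 460*sqrt(2)*s + 400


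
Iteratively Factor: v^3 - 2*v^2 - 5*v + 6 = (v + 2)*(v^2 - 4*v + 3) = (v - 3)*(v + 2)*(v - 1)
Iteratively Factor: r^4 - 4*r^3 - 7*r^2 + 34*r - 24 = (r - 4)*(r^3 - 7*r + 6) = (r - 4)*(r + 3)*(r^2 - 3*r + 2) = (r - 4)*(r - 1)*(r + 3)*(r - 2)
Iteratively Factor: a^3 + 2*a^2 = (a)*(a^2 + 2*a) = a^2*(a + 2)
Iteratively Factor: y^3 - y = (y + 1)*(y^2 - y) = (y - 1)*(y + 1)*(y)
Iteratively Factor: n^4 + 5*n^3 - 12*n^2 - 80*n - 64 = (n + 1)*(n^3 + 4*n^2 - 16*n - 64) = (n - 4)*(n + 1)*(n^2 + 8*n + 16) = (n - 4)*(n + 1)*(n + 4)*(n + 4)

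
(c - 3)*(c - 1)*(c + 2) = c^3 - 2*c^2 - 5*c + 6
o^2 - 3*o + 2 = (o - 2)*(o - 1)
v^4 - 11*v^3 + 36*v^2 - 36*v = v*(v - 6)*(v - 3)*(v - 2)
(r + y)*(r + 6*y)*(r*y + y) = r^3*y + 7*r^2*y^2 + r^2*y + 6*r*y^3 + 7*r*y^2 + 6*y^3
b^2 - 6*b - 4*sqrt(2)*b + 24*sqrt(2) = (b - 6)*(b - 4*sqrt(2))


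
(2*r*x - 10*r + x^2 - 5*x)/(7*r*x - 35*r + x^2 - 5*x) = (2*r + x)/(7*r + x)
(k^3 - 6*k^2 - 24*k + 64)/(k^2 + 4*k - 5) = (k^3 - 6*k^2 - 24*k + 64)/(k^2 + 4*k - 5)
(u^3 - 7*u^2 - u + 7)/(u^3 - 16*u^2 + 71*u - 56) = (u + 1)/(u - 8)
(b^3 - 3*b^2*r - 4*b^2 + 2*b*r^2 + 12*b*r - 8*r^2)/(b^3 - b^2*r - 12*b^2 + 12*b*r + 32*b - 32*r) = (b - 2*r)/(b - 8)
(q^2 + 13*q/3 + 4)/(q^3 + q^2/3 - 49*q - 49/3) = (3*q^2 + 13*q + 12)/(3*q^3 + q^2 - 147*q - 49)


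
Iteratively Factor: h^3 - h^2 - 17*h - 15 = (h + 3)*(h^2 - 4*h - 5) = (h + 1)*(h + 3)*(h - 5)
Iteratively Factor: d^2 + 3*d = (d + 3)*(d)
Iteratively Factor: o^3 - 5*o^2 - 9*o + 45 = (o + 3)*(o^2 - 8*o + 15) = (o - 3)*(o + 3)*(o - 5)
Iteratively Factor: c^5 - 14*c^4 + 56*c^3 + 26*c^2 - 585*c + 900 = (c - 4)*(c^4 - 10*c^3 + 16*c^2 + 90*c - 225) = (c - 5)*(c - 4)*(c^3 - 5*c^2 - 9*c + 45) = (c - 5)*(c - 4)*(c - 3)*(c^2 - 2*c - 15) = (c - 5)^2*(c - 4)*(c - 3)*(c + 3)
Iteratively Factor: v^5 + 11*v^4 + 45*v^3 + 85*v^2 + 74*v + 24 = (v + 1)*(v^4 + 10*v^3 + 35*v^2 + 50*v + 24) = (v + 1)*(v + 2)*(v^3 + 8*v^2 + 19*v + 12) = (v + 1)^2*(v + 2)*(v^2 + 7*v + 12) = (v + 1)^2*(v + 2)*(v + 3)*(v + 4)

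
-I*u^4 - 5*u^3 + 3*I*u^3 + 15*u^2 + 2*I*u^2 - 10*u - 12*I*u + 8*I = (u - 2)*(u - 4*I)*(u - I)*(-I*u + I)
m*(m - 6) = m^2 - 6*m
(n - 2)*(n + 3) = n^2 + n - 6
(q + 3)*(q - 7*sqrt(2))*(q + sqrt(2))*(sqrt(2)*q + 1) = sqrt(2)*q^4 - 11*q^3 + 3*sqrt(2)*q^3 - 33*q^2 - 20*sqrt(2)*q^2 - 60*sqrt(2)*q - 14*q - 42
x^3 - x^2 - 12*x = x*(x - 4)*(x + 3)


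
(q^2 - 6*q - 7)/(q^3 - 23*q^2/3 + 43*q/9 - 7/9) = 9*(q + 1)/(9*q^2 - 6*q + 1)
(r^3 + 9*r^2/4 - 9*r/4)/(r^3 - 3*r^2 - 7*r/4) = (-4*r^2 - 9*r + 9)/(-4*r^2 + 12*r + 7)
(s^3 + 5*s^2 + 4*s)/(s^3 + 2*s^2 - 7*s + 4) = s*(s + 1)/(s^2 - 2*s + 1)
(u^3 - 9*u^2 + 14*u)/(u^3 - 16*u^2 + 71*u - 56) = u*(u - 2)/(u^2 - 9*u + 8)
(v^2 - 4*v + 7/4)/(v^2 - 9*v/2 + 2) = (v - 7/2)/(v - 4)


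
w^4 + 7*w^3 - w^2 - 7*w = w*(w - 1)*(w + 1)*(w + 7)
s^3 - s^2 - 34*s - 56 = (s - 7)*(s + 2)*(s + 4)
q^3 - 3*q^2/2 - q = q*(q - 2)*(q + 1/2)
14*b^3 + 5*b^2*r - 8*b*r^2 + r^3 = (-7*b + r)*(-2*b + r)*(b + r)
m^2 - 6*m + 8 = (m - 4)*(m - 2)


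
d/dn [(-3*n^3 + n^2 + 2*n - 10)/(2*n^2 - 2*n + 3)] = (-6*n^4 + 12*n^3 - 33*n^2 + 46*n - 14)/(4*n^4 - 8*n^3 + 16*n^2 - 12*n + 9)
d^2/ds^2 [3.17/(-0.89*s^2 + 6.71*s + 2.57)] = (-5.021914*s^2 + 37.861846*s + 3.17*(1.78*s - 6.71)*(3.56*s - 13.42) + 14.501482)/(-0.89*s^2 + 6.71*s + 2.57)^3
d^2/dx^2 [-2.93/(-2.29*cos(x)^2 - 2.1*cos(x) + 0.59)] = (-61.460852*(1 - cos(x)^2)^2 - 42.27111*cos(x)^3 - 59.486618*cos(x)^2 + 80.91195*cos(x) + 95.220898)/(2.29*cos(x)^2 + 2.1*cos(x) - 0.59)^3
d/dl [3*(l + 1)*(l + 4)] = 6*l + 15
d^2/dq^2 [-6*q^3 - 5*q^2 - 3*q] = -36*q - 10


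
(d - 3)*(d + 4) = d^2 + d - 12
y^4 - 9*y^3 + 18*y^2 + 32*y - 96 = (y - 4)^2*(y - 3)*(y + 2)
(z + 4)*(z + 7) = z^2 + 11*z + 28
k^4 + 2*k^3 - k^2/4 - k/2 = k*(k - 1/2)*(k + 1/2)*(k + 2)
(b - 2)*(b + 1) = b^2 - b - 2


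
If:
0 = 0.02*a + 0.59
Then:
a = -29.50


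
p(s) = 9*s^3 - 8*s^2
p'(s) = 27*s^2 - 16*s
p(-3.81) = -613.89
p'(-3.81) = 452.89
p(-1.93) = -94.50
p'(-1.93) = 131.45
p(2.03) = 42.32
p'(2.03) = 78.78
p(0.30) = -0.48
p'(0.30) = -2.37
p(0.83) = -0.37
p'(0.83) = 5.32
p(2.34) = 71.51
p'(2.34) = 110.40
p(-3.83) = -622.99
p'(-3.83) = 457.34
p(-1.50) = -48.38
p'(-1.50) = 84.75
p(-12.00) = -16704.00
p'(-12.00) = 4080.00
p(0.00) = 0.00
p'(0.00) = 0.00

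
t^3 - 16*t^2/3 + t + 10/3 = (t - 5)*(t - 1)*(t + 2/3)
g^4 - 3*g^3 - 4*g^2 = g^2*(g - 4)*(g + 1)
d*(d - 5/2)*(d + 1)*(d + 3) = d^4 + 3*d^3/2 - 7*d^2 - 15*d/2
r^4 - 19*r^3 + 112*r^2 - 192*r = r*(r - 8)^2*(r - 3)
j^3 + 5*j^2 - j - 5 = (j - 1)*(j + 1)*(j + 5)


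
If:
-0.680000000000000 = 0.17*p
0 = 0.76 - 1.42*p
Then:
No Solution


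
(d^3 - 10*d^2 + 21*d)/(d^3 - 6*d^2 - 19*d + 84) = d/(d + 4)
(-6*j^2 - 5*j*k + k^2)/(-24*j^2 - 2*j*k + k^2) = (j + k)/(4*j + k)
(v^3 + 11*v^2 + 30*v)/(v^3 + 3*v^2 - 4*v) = (v^2 + 11*v + 30)/(v^2 + 3*v - 4)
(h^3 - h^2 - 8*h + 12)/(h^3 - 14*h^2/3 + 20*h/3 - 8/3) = 3*(h + 3)/(3*h - 2)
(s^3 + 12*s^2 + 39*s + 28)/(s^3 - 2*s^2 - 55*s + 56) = (s^2 + 5*s + 4)/(s^2 - 9*s + 8)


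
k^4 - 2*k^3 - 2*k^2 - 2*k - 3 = (k - 3)*(k + 1)*(k - I)*(k + I)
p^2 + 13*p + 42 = (p + 6)*(p + 7)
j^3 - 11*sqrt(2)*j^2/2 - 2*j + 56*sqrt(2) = (j - 4*sqrt(2))*(j - 7*sqrt(2)/2)*(j + 2*sqrt(2))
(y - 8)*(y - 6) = y^2 - 14*y + 48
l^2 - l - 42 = (l - 7)*(l + 6)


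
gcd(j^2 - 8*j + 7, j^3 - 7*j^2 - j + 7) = j^2 - 8*j + 7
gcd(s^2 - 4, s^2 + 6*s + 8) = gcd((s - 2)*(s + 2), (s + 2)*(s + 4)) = s + 2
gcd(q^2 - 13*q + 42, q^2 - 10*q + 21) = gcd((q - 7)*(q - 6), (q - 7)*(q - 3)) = q - 7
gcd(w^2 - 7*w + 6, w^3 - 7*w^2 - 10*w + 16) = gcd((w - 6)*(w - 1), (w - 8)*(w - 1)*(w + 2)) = w - 1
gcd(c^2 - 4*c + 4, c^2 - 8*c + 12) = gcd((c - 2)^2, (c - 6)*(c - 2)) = c - 2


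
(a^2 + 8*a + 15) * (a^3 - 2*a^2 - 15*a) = a^5 + 6*a^4 - 16*a^3 - 150*a^2 - 225*a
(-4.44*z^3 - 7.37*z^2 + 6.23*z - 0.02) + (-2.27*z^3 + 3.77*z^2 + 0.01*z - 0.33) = -6.71*z^3 - 3.6*z^2 + 6.24*z - 0.35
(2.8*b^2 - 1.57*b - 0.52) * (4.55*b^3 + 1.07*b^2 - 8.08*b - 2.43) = 12.74*b^5 - 4.1475*b^4 - 26.6699*b^3 + 5.3252*b^2 + 8.0167*b + 1.2636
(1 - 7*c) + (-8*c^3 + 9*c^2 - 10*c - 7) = -8*c^3 + 9*c^2 - 17*c - 6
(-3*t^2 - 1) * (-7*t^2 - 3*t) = 21*t^4 + 9*t^3 + 7*t^2 + 3*t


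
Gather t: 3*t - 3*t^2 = -3*t^2 + 3*t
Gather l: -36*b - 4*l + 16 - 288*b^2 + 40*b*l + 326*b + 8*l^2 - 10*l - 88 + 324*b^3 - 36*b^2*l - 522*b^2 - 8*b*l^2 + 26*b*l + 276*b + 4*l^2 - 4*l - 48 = 324*b^3 - 810*b^2 + 566*b + l^2*(12 - 8*b) + l*(-36*b^2 + 66*b - 18) - 120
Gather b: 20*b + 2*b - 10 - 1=22*b - 11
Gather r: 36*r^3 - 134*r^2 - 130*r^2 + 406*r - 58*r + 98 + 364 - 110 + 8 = 36*r^3 - 264*r^2 + 348*r + 360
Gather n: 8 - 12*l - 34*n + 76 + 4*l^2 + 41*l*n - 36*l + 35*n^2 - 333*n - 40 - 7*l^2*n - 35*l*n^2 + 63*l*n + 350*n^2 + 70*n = 4*l^2 - 48*l + n^2*(385 - 35*l) + n*(-7*l^2 + 104*l - 297) + 44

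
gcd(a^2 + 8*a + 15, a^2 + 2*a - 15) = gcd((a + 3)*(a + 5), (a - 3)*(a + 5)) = a + 5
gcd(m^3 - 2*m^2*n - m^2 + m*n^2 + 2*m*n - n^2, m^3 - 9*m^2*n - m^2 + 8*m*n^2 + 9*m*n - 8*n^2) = m^2 - m*n - m + n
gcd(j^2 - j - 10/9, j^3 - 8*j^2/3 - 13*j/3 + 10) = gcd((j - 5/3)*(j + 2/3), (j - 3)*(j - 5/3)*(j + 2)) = j - 5/3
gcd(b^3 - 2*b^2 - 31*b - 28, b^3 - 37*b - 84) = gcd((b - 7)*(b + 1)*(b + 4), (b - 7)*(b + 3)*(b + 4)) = b^2 - 3*b - 28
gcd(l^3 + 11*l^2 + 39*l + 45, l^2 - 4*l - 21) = l + 3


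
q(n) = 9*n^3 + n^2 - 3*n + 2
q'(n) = 27*n^2 + 2*n - 3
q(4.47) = 812.40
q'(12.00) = 3909.00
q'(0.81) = 16.33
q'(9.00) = 2202.00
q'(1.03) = 27.70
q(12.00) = 15662.00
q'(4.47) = 545.42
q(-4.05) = -567.32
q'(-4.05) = 431.77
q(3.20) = 297.55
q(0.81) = 5.01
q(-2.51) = -126.49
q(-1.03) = -3.68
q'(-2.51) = 162.08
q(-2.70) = -159.76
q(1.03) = 9.81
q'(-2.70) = 188.43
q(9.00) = 6617.00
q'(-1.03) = 23.58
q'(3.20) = 279.88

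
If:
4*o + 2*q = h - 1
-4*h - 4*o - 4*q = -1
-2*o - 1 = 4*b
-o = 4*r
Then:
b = 2*r - 1/4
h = 1/2 - 8*r/3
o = -4*r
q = 20*r/3 - 1/4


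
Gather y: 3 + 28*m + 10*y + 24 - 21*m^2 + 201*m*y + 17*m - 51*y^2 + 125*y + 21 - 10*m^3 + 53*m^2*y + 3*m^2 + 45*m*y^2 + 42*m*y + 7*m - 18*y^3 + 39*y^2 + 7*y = -10*m^3 - 18*m^2 + 52*m - 18*y^3 + y^2*(45*m - 12) + y*(53*m^2 + 243*m + 142) + 48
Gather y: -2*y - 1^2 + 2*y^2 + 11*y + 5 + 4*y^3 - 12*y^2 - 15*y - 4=4*y^3 - 10*y^2 - 6*y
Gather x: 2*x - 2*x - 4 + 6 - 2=0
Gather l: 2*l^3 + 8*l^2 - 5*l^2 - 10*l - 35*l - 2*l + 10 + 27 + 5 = 2*l^3 + 3*l^2 - 47*l + 42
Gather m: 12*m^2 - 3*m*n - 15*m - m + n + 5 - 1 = 12*m^2 + m*(-3*n - 16) + n + 4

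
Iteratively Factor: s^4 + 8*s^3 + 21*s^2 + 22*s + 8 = (s + 2)*(s^3 + 6*s^2 + 9*s + 4) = (s + 2)*(s + 4)*(s^2 + 2*s + 1) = (s + 1)*(s + 2)*(s + 4)*(s + 1)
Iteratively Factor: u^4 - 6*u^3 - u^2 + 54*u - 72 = (u - 3)*(u^3 - 3*u^2 - 10*u + 24) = (u - 3)*(u + 3)*(u^2 - 6*u + 8) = (u - 4)*(u - 3)*(u + 3)*(u - 2)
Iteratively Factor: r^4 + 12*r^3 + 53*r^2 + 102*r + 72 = (r + 3)*(r^3 + 9*r^2 + 26*r + 24) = (r + 3)*(r + 4)*(r^2 + 5*r + 6) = (r + 3)^2*(r + 4)*(r + 2)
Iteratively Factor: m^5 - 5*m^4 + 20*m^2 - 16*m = (m)*(m^4 - 5*m^3 + 20*m - 16) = m*(m - 2)*(m^3 - 3*m^2 - 6*m + 8) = m*(m - 4)*(m - 2)*(m^2 + m - 2) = m*(m - 4)*(m - 2)*(m + 2)*(m - 1)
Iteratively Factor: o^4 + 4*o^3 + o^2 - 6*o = (o)*(o^3 + 4*o^2 + o - 6) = o*(o + 2)*(o^2 + 2*o - 3) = o*(o - 1)*(o + 2)*(o + 3)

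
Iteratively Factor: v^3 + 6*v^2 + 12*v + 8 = (v + 2)*(v^2 + 4*v + 4) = (v + 2)^2*(v + 2)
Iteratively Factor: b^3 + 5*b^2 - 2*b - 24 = (b + 4)*(b^2 + b - 6) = (b - 2)*(b + 4)*(b + 3)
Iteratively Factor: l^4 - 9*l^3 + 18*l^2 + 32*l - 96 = (l - 3)*(l^3 - 6*l^2 + 32) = (l - 4)*(l - 3)*(l^2 - 2*l - 8) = (l - 4)*(l - 3)*(l + 2)*(l - 4)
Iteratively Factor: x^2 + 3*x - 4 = (x - 1)*(x + 4)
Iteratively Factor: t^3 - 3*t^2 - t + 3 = (t + 1)*(t^2 - 4*t + 3) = (t - 3)*(t + 1)*(t - 1)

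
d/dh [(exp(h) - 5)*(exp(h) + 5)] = 2*exp(2*h)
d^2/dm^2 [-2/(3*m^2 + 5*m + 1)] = 4*(9*m^2 + 15*m - (6*m + 5)^2 + 3)/(3*m^2 + 5*m + 1)^3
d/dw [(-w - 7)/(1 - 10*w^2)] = (10*w^2 - 20*w*(w + 7) - 1)/(10*w^2 - 1)^2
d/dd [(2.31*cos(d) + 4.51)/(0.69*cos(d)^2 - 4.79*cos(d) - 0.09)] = (1.5939*cos(d)^2 + 6.2238*cos(d) - 21.395)*sin(d)/(0.4761*cos(d)^4 - 6.6102*cos(d)^3 + 22.8199*cos(d)^2 + 0.8622*cos(d) + 0.0081)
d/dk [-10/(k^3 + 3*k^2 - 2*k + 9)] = 10*(3*k^2 + 6*k - 2)/(k^3 + 3*k^2 - 2*k + 9)^2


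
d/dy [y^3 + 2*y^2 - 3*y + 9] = 3*y^2 + 4*y - 3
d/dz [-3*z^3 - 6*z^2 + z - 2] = -9*z^2 - 12*z + 1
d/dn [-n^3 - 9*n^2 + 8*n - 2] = -3*n^2 - 18*n + 8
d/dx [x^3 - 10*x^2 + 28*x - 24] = 3*x^2 - 20*x + 28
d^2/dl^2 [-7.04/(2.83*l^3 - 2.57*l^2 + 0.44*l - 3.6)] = ((119.5392*l - 36.1856)*(2.83*l^3 - 2.57*l^2 + 0.44*l - 3.6) - 7.04*(8.49*l^2 - 5.14*l + 0.44)*(16.98*l^2 - 10.28*l + 0.88))/(2.83*l^3 - 2.57*l^2 + 0.44*l - 3.6)^3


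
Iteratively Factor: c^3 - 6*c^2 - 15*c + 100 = (c - 5)*(c^2 - c - 20) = (c - 5)^2*(c + 4)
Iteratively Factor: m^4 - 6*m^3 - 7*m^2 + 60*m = (m)*(m^3 - 6*m^2 - 7*m + 60) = m*(m - 5)*(m^2 - m - 12) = m*(m - 5)*(m - 4)*(m + 3)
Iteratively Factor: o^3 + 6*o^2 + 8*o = (o + 2)*(o^2 + 4*o) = o*(o + 2)*(o + 4)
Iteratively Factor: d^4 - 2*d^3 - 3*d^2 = (d - 3)*(d^3 + d^2) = d*(d - 3)*(d^2 + d) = d*(d - 3)*(d + 1)*(d)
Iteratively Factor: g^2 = (g)*(g)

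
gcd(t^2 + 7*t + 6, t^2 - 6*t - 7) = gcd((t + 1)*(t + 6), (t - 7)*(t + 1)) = t + 1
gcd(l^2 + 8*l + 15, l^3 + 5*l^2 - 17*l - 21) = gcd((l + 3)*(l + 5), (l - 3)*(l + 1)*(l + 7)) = 1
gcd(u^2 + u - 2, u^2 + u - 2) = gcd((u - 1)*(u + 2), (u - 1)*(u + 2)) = u^2 + u - 2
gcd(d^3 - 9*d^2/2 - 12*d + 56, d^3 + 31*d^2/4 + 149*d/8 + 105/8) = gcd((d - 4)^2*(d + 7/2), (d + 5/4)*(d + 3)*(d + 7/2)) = d + 7/2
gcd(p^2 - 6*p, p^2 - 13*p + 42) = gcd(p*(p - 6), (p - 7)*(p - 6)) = p - 6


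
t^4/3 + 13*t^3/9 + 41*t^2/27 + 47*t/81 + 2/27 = (t/3 + 1)*(t + 1/3)^2*(t + 2/3)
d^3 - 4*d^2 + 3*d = d*(d - 3)*(d - 1)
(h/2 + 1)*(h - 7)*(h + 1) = h^3/2 - 2*h^2 - 19*h/2 - 7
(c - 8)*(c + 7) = c^2 - c - 56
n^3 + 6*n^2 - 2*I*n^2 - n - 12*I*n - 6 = (n + 6)*(n - I)^2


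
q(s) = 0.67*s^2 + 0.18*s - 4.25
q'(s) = 1.34*s + 0.18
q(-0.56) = -4.14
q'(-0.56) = -0.57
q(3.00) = 2.32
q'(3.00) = 4.20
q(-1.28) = -3.38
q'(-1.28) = -1.54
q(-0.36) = -4.23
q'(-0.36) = -0.30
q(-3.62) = 3.88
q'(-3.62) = -4.67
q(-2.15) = -1.54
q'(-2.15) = -2.70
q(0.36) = -4.10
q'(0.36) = 0.66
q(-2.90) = 0.86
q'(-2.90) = -3.71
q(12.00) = 94.39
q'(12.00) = 16.26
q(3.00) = 2.32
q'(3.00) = 4.20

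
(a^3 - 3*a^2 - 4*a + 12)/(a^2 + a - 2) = (a^2 - 5*a + 6)/(a - 1)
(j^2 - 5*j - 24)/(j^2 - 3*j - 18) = (j - 8)/(j - 6)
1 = 1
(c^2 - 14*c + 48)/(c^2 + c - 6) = (c^2 - 14*c + 48)/(c^2 + c - 6)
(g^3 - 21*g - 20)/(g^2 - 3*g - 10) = (g^2 + 5*g + 4)/(g + 2)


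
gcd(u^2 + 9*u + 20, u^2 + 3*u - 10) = u + 5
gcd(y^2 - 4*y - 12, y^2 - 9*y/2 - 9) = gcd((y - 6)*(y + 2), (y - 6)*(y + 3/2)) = y - 6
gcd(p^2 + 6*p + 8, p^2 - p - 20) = p + 4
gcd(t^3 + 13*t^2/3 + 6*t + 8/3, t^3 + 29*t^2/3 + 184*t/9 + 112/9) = t + 4/3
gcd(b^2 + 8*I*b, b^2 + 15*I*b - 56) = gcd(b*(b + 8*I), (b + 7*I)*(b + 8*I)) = b + 8*I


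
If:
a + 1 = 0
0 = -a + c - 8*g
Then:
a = -1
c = 8*g - 1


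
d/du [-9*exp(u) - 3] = -9*exp(u)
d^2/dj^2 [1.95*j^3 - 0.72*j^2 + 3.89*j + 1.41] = 11.7*j - 1.44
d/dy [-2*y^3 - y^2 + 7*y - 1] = -6*y^2 - 2*y + 7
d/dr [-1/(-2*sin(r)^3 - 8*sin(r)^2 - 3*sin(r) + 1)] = (-16*sin(r) + 3*cos(2*r) - 6)*cos(r)/(2*sin(r)^3 + 8*sin(r)^2 + 3*sin(r) - 1)^2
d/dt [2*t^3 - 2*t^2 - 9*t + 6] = 6*t^2 - 4*t - 9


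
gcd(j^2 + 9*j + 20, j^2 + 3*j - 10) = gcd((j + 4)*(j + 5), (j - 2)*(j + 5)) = j + 5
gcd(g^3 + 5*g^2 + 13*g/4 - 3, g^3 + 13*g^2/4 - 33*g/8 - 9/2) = g + 4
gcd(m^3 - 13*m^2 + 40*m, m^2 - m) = m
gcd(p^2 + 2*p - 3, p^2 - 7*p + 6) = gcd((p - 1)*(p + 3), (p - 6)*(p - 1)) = p - 1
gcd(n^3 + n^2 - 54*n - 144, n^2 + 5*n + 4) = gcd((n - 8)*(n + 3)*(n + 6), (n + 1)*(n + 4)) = 1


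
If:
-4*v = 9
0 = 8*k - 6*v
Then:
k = -27/16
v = -9/4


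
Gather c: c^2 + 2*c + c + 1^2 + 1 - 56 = c^2 + 3*c - 54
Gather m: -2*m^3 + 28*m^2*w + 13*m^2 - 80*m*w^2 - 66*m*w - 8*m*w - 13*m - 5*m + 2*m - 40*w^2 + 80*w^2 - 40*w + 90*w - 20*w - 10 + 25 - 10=-2*m^3 + m^2*(28*w + 13) + m*(-80*w^2 - 74*w - 16) + 40*w^2 + 30*w + 5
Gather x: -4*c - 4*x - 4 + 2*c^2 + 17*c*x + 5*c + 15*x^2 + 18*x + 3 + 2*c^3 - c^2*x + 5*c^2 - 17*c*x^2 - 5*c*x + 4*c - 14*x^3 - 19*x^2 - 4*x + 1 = 2*c^3 + 7*c^2 + 5*c - 14*x^3 + x^2*(-17*c - 4) + x*(-c^2 + 12*c + 10)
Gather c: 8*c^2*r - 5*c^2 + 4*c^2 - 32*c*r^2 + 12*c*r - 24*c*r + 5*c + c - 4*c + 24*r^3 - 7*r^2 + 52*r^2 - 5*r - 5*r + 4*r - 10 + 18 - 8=c^2*(8*r - 1) + c*(-32*r^2 - 12*r + 2) + 24*r^3 + 45*r^2 - 6*r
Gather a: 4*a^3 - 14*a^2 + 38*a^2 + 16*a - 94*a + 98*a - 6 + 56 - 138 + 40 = 4*a^3 + 24*a^2 + 20*a - 48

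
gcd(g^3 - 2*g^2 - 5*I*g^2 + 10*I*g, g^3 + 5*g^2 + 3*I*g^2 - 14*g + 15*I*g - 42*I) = g - 2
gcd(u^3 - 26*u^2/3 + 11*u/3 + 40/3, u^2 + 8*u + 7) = u + 1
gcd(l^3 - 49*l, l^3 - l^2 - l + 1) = 1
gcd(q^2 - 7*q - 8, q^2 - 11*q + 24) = q - 8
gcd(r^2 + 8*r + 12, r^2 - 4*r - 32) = 1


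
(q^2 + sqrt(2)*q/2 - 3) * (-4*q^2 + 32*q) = -4*q^4 - 2*sqrt(2)*q^3 + 32*q^3 + 12*q^2 + 16*sqrt(2)*q^2 - 96*q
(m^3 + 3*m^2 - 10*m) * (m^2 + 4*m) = m^5 + 7*m^4 + 2*m^3 - 40*m^2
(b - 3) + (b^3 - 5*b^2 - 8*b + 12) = b^3 - 5*b^2 - 7*b + 9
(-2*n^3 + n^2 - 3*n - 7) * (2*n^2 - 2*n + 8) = -4*n^5 + 6*n^4 - 24*n^3 - 10*n - 56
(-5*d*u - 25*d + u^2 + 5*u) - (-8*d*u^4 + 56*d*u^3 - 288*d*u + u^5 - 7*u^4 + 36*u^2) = 8*d*u^4 - 56*d*u^3 + 283*d*u - 25*d - u^5 + 7*u^4 - 35*u^2 + 5*u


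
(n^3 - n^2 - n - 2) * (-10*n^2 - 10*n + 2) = -10*n^5 + 22*n^3 + 28*n^2 + 18*n - 4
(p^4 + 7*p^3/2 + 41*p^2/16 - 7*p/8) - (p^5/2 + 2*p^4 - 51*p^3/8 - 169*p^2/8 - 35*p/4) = -p^5/2 - p^4 + 79*p^3/8 + 379*p^2/16 + 63*p/8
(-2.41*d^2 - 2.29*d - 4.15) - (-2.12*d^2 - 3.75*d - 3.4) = -0.29*d^2 + 1.46*d - 0.75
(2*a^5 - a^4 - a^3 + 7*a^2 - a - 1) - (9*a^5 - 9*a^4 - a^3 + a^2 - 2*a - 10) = -7*a^5 + 8*a^4 + 6*a^2 + a + 9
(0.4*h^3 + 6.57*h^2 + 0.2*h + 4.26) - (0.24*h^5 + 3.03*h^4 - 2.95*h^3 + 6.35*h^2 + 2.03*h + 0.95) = -0.24*h^5 - 3.03*h^4 + 3.35*h^3 + 0.220000000000001*h^2 - 1.83*h + 3.31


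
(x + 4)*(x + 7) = x^2 + 11*x + 28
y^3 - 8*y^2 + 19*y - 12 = (y - 4)*(y - 3)*(y - 1)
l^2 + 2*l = l*(l + 2)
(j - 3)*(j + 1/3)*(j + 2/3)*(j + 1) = j^4 - j^3 - 43*j^2/9 - 31*j/9 - 2/3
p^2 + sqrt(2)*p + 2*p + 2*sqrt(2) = (p + 2)*(p + sqrt(2))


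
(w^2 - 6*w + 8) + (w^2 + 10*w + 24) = 2*w^2 + 4*w + 32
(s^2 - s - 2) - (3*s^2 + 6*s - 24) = -2*s^2 - 7*s + 22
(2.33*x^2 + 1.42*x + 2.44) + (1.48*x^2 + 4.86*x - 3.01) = 3.81*x^2 + 6.28*x - 0.57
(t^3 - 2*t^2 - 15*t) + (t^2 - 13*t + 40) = t^3 - t^2 - 28*t + 40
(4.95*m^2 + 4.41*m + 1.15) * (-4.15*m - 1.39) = -20.5425*m^3 - 25.182*m^2 - 10.9024*m - 1.5985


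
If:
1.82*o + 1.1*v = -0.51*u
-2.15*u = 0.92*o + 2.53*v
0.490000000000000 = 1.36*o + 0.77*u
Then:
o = 0.12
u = 0.42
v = -0.40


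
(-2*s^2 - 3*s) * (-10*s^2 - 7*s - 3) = 20*s^4 + 44*s^3 + 27*s^2 + 9*s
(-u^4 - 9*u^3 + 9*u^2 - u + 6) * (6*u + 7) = -6*u^5 - 61*u^4 - 9*u^3 + 57*u^2 + 29*u + 42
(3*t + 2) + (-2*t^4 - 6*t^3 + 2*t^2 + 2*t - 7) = -2*t^4 - 6*t^3 + 2*t^2 + 5*t - 5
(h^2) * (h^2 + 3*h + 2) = h^4 + 3*h^3 + 2*h^2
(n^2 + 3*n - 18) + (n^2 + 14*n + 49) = 2*n^2 + 17*n + 31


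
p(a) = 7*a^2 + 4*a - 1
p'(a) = 14*a + 4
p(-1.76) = 13.64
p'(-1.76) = -20.64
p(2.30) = 45.23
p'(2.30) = 36.20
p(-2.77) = 41.63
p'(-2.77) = -34.78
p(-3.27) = 60.77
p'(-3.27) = -41.78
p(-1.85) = 15.56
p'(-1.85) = -21.90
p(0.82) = 6.99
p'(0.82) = 15.48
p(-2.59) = 35.60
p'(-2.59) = -32.26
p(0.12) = -0.42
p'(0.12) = 5.68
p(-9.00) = 530.00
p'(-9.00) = -122.00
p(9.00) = 602.00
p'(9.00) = 130.00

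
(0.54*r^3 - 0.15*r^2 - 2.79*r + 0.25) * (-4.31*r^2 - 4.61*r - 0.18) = -2.3274*r^5 - 1.8429*r^4 + 12.6192*r^3 + 11.8114*r^2 - 0.6503*r - 0.045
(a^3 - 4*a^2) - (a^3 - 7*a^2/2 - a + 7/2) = -a^2/2 + a - 7/2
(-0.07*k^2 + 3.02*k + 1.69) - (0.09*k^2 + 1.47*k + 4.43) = -0.16*k^2 + 1.55*k - 2.74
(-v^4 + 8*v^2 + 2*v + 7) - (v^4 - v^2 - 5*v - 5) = -2*v^4 + 9*v^2 + 7*v + 12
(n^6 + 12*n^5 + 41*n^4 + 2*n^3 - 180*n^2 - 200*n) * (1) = n^6 + 12*n^5 + 41*n^4 + 2*n^3 - 180*n^2 - 200*n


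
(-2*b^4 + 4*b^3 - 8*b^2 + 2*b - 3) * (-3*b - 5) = 6*b^5 - 2*b^4 + 4*b^3 + 34*b^2 - b + 15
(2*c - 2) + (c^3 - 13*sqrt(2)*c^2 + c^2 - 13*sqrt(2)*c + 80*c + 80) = c^3 - 13*sqrt(2)*c^2 + c^2 - 13*sqrt(2)*c + 82*c + 78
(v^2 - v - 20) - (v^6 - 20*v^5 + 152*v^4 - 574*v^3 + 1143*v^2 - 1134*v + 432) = -v^6 + 20*v^5 - 152*v^4 + 574*v^3 - 1142*v^2 + 1133*v - 452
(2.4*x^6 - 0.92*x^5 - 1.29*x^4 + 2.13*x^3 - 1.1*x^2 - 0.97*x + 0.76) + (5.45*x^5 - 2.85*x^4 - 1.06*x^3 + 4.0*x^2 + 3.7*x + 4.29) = 2.4*x^6 + 4.53*x^5 - 4.14*x^4 + 1.07*x^3 + 2.9*x^2 + 2.73*x + 5.05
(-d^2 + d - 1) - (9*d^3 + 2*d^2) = -9*d^3 - 3*d^2 + d - 1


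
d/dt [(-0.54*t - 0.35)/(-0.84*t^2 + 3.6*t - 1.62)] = (-0.4536*t^2 - 0.588*t + 2.1348)/(0.7056*t^4 - 6.048*t^3 + 15.6816*t^2 - 11.664*t + 2.6244)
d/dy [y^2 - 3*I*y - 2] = 2*y - 3*I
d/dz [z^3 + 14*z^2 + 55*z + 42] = 3*z^2 + 28*z + 55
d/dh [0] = 0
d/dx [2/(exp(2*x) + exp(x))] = 2*(-2*exp(x) - 1)*exp(-x)/(exp(x) + 1)^2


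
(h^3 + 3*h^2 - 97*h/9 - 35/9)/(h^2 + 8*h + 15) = (h^2 - 2*h - 7/9)/(h + 3)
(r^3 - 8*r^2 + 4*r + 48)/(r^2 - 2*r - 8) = r - 6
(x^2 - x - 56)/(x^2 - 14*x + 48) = (x + 7)/(x - 6)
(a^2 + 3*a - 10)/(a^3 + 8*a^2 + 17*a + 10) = (a - 2)/(a^2 + 3*a + 2)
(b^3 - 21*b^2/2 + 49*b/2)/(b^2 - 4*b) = (2*b^2 - 21*b + 49)/(2*(b - 4))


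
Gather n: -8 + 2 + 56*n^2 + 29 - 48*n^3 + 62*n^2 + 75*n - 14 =-48*n^3 + 118*n^2 + 75*n + 9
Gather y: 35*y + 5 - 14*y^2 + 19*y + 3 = -14*y^2 + 54*y + 8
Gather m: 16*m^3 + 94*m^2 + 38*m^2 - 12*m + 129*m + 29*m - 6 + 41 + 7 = 16*m^3 + 132*m^2 + 146*m + 42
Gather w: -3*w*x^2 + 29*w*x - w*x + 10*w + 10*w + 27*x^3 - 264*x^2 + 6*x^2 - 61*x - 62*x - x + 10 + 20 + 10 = w*(-3*x^2 + 28*x + 20) + 27*x^3 - 258*x^2 - 124*x + 40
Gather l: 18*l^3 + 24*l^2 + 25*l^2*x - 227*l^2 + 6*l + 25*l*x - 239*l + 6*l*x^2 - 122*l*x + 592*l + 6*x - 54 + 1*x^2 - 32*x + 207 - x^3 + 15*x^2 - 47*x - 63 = 18*l^3 + l^2*(25*x - 203) + l*(6*x^2 - 97*x + 359) - x^3 + 16*x^2 - 73*x + 90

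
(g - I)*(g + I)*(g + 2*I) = g^3 + 2*I*g^2 + g + 2*I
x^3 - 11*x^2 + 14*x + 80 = (x - 8)*(x - 5)*(x + 2)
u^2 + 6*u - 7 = (u - 1)*(u + 7)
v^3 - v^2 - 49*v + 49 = (v - 7)*(v - 1)*(v + 7)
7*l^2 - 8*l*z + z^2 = (-7*l + z)*(-l + z)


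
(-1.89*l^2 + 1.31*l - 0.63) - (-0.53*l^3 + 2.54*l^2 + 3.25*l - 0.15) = 0.53*l^3 - 4.43*l^2 - 1.94*l - 0.48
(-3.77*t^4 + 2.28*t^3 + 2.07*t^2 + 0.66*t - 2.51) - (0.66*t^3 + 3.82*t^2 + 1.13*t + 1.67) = -3.77*t^4 + 1.62*t^3 - 1.75*t^2 - 0.47*t - 4.18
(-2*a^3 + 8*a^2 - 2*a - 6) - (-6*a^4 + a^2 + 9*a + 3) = 6*a^4 - 2*a^3 + 7*a^2 - 11*a - 9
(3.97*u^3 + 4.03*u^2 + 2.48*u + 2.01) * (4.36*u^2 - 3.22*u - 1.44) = 17.3092*u^5 + 4.7874*u^4 - 7.8806*u^3 - 5.0252*u^2 - 10.0434*u - 2.8944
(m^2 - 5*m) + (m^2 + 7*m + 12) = 2*m^2 + 2*m + 12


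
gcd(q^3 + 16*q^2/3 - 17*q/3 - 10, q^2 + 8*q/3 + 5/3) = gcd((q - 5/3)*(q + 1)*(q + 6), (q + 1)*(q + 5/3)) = q + 1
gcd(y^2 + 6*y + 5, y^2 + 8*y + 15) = y + 5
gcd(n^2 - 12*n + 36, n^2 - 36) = n - 6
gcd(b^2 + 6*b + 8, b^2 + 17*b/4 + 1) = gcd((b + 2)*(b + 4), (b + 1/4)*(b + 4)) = b + 4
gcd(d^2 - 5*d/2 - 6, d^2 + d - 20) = d - 4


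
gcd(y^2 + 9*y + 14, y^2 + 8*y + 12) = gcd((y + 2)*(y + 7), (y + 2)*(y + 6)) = y + 2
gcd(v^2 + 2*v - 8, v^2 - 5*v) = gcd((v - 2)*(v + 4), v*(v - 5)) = 1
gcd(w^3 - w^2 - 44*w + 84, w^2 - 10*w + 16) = w - 2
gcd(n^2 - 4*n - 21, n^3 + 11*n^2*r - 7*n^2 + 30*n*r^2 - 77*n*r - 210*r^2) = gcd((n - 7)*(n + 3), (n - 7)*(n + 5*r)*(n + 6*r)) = n - 7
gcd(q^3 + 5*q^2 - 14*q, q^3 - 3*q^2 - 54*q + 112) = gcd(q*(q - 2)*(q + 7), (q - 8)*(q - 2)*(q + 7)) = q^2 + 5*q - 14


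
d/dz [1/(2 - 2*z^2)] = z/(z^2 - 1)^2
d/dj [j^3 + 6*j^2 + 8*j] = 3*j^2 + 12*j + 8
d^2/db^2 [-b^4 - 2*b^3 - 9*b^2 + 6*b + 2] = -12*b^2 - 12*b - 18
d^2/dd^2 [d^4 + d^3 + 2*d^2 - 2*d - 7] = 12*d^2 + 6*d + 4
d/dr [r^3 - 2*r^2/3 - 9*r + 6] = 3*r^2 - 4*r/3 - 9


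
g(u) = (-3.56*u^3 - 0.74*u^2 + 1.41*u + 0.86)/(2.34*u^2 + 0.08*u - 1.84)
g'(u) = (-4.68*u - 0.08)*(-3.56*u^3 - 0.74*u^2 + 1.41*u + 0.86)/(2.34*u^2 + 0.08*u - 1.84)^2 + (-10.68*u^2 - 1.48*u + 1.41)/(2.34*u^2 + 0.08*u - 1.84) = (-8.3304*u^4 - 0.5696*u^3 + 16.2926*u^2 - 1.3016*u - 2.6632)/(5.4756*u^4 + 0.3744*u^3 - 8.6048*u^2 - 0.2944*u + 3.3856)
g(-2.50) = 3.84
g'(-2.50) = -1.35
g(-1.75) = 2.93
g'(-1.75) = -0.95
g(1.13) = -2.93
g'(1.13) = 1.48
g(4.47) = -7.19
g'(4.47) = -1.49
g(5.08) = -8.10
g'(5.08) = -1.50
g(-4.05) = 6.06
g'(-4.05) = -1.47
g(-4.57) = 6.83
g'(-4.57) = -1.49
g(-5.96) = 8.91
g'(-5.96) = -1.50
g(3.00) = -5.02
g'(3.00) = -1.45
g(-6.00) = 8.97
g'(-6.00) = -1.50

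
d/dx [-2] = 0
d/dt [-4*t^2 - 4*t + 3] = -8*t - 4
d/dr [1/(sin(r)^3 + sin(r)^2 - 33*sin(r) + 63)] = -(3*sin(r) + 11)*cos(r)/((sin(r) - 3)^3*(sin(r) + 7)^2)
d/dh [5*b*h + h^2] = 5*b + 2*h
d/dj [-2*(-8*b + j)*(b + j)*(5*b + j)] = 86*b^2 + 8*b*j - 6*j^2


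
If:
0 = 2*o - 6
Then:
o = 3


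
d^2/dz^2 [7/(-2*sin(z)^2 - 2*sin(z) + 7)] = 14*(8*sin(z)^4 + 6*sin(z)^3 + 18*sin(z)^2 - 5*sin(z) - 18)/(2*sin(z) - cos(2*z) - 6)^3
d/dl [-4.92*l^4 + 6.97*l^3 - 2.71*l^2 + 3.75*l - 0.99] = -19.68*l^3 + 20.91*l^2 - 5.42*l + 3.75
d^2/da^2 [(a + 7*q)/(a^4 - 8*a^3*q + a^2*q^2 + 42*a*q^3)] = 2*(a*(a^3 - 8*a^2*q + a*q^2 + 42*q^3)*(-4*a^3 + 24*a^2*q - 2*a*q^2 - 42*q^3 - (a + 7*q)*(6*a^2 - 24*a*q + q^2)) + 4*(a + 7*q)*(2*a^3 - 12*a^2*q + a*q^2 + 21*q^3)^2)/(a^3*(a^3 - 8*a^2*q + a*q^2 + 42*q^3)^3)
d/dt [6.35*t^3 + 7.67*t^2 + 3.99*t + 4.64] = 19.05*t^2 + 15.34*t + 3.99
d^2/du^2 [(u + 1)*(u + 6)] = 2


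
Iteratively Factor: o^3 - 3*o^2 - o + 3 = (o + 1)*(o^2 - 4*o + 3) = (o - 3)*(o + 1)*(o - 1)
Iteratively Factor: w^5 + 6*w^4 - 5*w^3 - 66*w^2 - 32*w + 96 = (w + 4)*(w^4 + 2*w^3 - 13*w^2 - 14*w + 24) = (w + 2)*(w + 4)*(w^3 - 13*w + 12) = (w + 2)*(w + 4)^2*(w^2 - 4*w + 3) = (w - 1)*(w + 2)*(w + 4)^2*(w - 3)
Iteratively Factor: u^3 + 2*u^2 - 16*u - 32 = (u + 2)*(u^2 - 16) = (u + 2)*(u + 4)*(u - 4)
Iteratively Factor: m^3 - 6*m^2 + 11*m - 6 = (m - 3)*(m^2 - 3*m + 2) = (m - 3)*(m - 1)*(m - 2)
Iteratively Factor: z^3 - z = (z - 1)*(z^2 + z) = (z - 1)*(z + 1)*(z)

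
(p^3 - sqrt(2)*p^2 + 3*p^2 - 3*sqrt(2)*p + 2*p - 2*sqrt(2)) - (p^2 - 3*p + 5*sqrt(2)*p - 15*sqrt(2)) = p^3 - sqrt(2)*p^2 + 2*p^2 - 8*sqrt(2)*p + 5*p + 13*sqrt(2)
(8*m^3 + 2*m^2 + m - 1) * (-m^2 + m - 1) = -8*m^5 + 6*m^4 - 7*m^3 - 2*m + 1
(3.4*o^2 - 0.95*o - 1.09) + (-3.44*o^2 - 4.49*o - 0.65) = -0.04*o^2 - 5.44*o - 1.74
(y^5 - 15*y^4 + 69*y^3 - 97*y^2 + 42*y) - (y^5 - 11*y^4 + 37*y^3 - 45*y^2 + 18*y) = -4*y^4 + 32*y^3 - 52*y^2 + 24*y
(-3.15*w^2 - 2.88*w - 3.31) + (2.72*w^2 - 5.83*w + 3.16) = -0.43*w^2 - 8.71*w - 0.15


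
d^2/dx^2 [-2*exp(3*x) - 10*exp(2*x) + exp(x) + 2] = (-18*exp(2*x) - 40*exp(x) + 1)*exp(x)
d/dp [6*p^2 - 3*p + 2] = 12*p - 3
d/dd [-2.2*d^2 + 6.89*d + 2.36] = 6.89 - 4.4*d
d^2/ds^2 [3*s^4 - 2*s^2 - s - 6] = 36*s^2 - 4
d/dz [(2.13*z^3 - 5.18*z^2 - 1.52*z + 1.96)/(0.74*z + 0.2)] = (3.1524*z^3 - 2.5552*z^2 - 2.072*z - 1.7544)/(0.5476*z^2 + 0.296*z + 0.04)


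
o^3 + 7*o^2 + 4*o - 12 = (o - 1)*(o + 2)*(o + 6)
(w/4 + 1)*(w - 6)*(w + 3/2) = w^3/4 - w^2/8 - 27*w/4 - 9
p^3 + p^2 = p^2*(p + 1)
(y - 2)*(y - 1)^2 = y^3 - 4*y^2 + 5*y - 2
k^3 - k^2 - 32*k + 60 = (k - 5)*(k - 2)*(k + 6)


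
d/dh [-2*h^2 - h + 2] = -4*h - 1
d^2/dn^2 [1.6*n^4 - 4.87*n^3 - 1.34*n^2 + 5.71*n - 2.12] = 19.2*n^2 - 29.22*n - 2.68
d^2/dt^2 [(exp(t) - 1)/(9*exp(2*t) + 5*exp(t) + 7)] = (81*exp(4*t) - 369*exp(3*t) - 513*exp(2*t) + 192*exp(t) + 84)*exp(t)/(729*exp(6*t) + 1215*exp(5*t) + 2376*exp(4*t) + 2015*exp(3*t) + 1848*exp(2*t) + 735*exp(t) + 343)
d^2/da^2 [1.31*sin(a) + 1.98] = -1.31*sin(a)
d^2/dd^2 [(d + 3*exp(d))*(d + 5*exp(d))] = 8*d*exp(d) + 60*exp(2*d) + 16*exp(d) + 2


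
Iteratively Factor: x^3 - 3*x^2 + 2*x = (x - 2)*(x^2 - x) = x*(x - 2)*(x - 1)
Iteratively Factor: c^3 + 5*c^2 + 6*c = (c + 3)*(c^2 + 2*c) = c*(c + 3)*(c + 2)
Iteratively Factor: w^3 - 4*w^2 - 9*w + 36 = (w + 3)*(w^2 - 7*w + 12) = (w - 4)*(w + 3)*(w - 3)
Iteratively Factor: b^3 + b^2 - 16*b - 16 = (b + 4)*(b^2 - 3*b - 4) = (b - 4)*(b + 4)*(b + 1)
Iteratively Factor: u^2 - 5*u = (u - 5)*(u)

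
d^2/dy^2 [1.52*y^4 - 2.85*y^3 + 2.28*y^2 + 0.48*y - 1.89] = 18.24*y^2 - 17.1*y + 4.56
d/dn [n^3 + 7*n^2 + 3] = n*(3*n + 14)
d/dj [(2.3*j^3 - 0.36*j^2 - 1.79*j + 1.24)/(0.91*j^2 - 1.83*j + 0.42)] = (2.093*j^4 - 8.418*j^3 + 5.1857*j^2 - 2.5592*j + 1.5174)/(0.8281*j^4 - 3.3306*j^3 + 4.1133*j^2 - 1.5372*j + 0.1764)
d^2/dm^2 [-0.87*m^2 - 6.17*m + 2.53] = -1.74000000000000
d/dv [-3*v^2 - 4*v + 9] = -6*v - 4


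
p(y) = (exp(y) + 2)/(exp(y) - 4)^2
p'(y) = exp(y)/(exp(y) - 4)^2 - 2*(exp(y) + 2)*exp(y)/(exp(y) - 4)^3 = (-exp(y) - 8)*exp(y)/(exp(y) - 4)^3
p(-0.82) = 0.19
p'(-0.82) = 0.08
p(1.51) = 23.52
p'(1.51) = -388.02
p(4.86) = 0.01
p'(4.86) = -0.01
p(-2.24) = 0.14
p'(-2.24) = 0.01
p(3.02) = 0.08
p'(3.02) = -0.13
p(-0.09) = 0.31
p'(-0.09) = 0.28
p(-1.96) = 0.14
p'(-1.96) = 0.02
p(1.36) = 547.17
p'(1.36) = 41435.48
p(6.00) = 0.00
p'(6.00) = 0.00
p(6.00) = 0.00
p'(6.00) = 0.00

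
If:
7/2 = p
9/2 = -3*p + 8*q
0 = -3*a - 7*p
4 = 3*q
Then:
No Solution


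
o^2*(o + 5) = o^3 + 5*o^2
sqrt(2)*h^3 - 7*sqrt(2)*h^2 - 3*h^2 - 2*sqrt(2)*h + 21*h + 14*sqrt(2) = (h - 7)*(h - 2*sqrt(2))*(sqrt(2)*h + 1)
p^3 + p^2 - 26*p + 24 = (p - 4)*(p - 1)*(p + 6)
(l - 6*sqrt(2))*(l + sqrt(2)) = l^2 - 5*sqrt(2)*l - 12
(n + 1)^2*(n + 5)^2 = n^4 + 12*n^3 + 46*n^2 + 60*n + 25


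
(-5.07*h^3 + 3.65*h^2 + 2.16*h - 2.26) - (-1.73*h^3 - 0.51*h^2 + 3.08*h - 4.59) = -3.34*h^3 + 4.16*h^2 - 0.92*h + 2.33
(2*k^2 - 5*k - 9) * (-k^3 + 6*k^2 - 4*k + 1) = -2*k^5 + 17*k^4 - 29*k^3 - 32*k^2 + 31*k - 9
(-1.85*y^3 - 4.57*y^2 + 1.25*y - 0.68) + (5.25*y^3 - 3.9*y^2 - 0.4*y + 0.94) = 3.4*y^3 - 8.47*y^2 + 0.85*y + 0.26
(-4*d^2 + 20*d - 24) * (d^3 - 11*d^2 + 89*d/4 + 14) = -4*d^5 + 64*d^4 - 333*d^3 + 653*d^2 - 254*d - 336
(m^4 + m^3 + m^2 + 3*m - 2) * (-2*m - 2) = -2*m^5 - 4*m^4 - 4*m^3 - 8*m^2 - 2*m + 4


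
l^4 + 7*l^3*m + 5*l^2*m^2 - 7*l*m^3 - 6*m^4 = (l - m)*(l + m)^2*(l + 6*m)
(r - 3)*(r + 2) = r^2 - r - 6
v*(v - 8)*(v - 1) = v^3 - 9*v^2 + 8*v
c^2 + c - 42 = (c - 6)*(c + 7)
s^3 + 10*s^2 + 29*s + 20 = (s + 1)*(s + 4)*(s + 5)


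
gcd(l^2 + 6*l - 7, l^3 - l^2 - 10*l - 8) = 1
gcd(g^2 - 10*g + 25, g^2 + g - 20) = 1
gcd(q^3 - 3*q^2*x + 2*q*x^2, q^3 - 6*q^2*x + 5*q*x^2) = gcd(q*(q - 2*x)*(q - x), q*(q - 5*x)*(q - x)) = -q^2 + q*x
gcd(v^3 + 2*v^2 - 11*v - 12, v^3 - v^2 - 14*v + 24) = v^2 + v - 12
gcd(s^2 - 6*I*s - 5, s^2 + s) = 1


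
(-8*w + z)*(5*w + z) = -40*w^2 - 3*w*z + z^2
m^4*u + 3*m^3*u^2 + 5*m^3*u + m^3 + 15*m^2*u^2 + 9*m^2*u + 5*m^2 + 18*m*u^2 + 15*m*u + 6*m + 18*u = (m + 2)*(m + 3)*(m + 3*u)*(m*u + 1)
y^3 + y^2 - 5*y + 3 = (y - 1)^2*(y + 3)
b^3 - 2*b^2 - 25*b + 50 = (b - 5)*(b - 2)*(b + 5)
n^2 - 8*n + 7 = (n - 7)*(n - 1)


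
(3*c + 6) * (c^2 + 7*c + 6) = 3*c^3 + 27*c^2 + 60*c + 36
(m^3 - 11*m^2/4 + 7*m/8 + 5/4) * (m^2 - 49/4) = m^5 - 11*m^4/4 - 91*m^3/8 + 559*m^2/16 - 343*m/32 - 245/16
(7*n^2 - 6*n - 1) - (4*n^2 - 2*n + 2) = 3*n^2 - 4*n - 3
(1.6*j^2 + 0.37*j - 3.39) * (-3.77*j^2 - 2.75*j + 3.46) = -6.032*j^4 - 5.7949*j^3 + 17.2988*j^2 + 10.6027*j - 11.7294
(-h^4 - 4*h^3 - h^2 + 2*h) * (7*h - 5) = -7*h^5 - 23*h^4 + 13*h^3 + 19*h^2 - 10*h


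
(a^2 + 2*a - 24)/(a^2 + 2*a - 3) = (a^2 + 2*a - 24)/(a^2 + 2*a - 3)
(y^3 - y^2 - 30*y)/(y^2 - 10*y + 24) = y*(y + 5)/(y - 4)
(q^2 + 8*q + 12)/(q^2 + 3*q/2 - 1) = 2*(q + 6)/(2*q - 1)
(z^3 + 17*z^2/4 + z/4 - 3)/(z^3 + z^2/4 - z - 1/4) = (4*z^2 + 13*z - 12)/(4*z^2 - 3*z - 1)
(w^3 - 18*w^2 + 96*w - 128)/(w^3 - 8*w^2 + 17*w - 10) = (w^2 - 16*w + 64)/(w^2 - 6*w + 5)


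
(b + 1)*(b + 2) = b^2 + 3*b + 2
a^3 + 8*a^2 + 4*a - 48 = (a - 2)*(a + 4)*(a + 6)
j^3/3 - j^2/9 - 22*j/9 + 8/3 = (j/3 + 1)*(j - 2)*(j - 4/3)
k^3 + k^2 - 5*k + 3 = (k - 1)^2*(k + 3)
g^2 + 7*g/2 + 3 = (g + 3/2)*(g + 2)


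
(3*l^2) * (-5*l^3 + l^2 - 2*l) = -15*l^5 + 3*l^4 - 6*l^3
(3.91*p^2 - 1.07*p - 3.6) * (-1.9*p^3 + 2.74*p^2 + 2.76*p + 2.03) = -7.429*p^5 + 12.7464*p^4 + 14.6998*p^3 - 4.8799*p^2 - 12.1081*p - 7.308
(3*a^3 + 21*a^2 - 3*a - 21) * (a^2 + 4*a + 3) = 3*a^5 + 33*a^4 + 90*a^3 + 30*a^2 - 93*a - 63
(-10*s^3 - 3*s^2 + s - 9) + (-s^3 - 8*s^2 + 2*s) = -11*s^3 - 11*s^2 + 3*s - 9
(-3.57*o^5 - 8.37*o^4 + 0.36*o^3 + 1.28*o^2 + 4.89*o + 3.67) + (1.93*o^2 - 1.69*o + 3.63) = -3.57*o^5 - 8.37*o^4 + 0.36*o^3 + 3.21*o^2 + 3.2*o + 7.3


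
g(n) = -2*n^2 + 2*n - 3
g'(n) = 2 - 4*n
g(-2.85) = -24.94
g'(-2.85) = 13.40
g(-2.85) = -24.94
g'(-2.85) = 13.40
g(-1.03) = -7.18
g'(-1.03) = 6.12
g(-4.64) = -55.34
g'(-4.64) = 20.56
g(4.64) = -36.78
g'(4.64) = -16.56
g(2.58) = -11.15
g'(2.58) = -8.32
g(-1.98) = -14.80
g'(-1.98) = 9.92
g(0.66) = -2.55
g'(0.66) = -0.64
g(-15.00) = -483.00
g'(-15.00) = 62.00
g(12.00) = -267.00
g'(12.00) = -46.00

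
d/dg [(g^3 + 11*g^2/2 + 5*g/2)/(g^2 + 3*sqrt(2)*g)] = (2*g^2 + 12*sqrt(2)*g - 5 + 33*sqrt(2))/(2*(g^2 + 6*sqrt(2)*g + 18))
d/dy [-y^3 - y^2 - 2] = y*(-3*y - 2)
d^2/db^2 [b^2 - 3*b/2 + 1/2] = 2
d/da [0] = 0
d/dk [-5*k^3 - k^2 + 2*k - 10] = -15*k^2 - 2*k + 2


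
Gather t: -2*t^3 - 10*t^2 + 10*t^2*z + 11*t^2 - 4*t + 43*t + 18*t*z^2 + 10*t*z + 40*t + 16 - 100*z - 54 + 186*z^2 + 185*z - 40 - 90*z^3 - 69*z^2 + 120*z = -2*t^3 + t^2*(10*z + 1) + t*(18*z^2 + 10*z + 79) - 90*z^3 + 117*z^2 + 205*z - 78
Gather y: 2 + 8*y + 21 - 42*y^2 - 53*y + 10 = -42*y^2 - 45*y + 33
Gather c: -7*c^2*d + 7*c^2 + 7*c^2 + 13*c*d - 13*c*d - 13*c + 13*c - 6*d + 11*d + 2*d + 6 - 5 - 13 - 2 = c^2*(14 - 7*d) + 7*d - 14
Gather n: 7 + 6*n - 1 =6*n + 6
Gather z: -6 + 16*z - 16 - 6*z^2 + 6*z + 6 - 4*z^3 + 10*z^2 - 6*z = -4*z^3 + 4*z^2 + 16*z - 16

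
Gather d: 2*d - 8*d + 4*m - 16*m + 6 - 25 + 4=-6*d - 12*m - 15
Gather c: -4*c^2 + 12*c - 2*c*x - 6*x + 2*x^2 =-4*c^2 + c*(12 - 2*x) + 2*x^2 - 6*x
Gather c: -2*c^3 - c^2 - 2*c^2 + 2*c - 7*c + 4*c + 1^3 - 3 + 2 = -2*c^3 - 3*c^2 - c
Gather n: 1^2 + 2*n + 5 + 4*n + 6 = 6*n + 12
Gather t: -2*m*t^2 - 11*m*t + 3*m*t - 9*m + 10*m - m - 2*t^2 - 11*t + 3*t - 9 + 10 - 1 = t^2*(-2*m - 2) + t*(-8*m - 8)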